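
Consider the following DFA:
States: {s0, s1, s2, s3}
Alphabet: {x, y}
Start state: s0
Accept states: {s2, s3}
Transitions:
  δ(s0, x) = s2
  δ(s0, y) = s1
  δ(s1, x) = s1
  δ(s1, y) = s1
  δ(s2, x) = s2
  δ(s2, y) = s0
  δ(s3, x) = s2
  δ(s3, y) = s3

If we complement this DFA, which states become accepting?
Complement accept states = All states \ Original accept states
= {s0, s1, s2, s3} \ {s2, s3}
{s0, s1}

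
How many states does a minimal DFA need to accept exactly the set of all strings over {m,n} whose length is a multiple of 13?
By Myhill–Nerode, count the distinguishable equivalence classes: 13 classes — one per residue of the length mod 13; class i is distinguished from class j by any string of length (13 − i) mod 13.
13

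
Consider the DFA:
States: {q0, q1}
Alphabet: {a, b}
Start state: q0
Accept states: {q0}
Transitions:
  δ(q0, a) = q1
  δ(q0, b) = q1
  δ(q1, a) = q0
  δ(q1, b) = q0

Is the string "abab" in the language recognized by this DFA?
Processing string "abab":
  q0 --a--> q1
  q1 --b--> q0
  q0 --a--> q1
  q1 --b--> q0
Final state: q0
Accept states: {q0}
Yes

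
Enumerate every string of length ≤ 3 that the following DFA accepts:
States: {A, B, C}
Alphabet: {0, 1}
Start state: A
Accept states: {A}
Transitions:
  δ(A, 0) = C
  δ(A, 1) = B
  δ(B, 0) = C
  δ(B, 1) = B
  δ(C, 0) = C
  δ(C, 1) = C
ε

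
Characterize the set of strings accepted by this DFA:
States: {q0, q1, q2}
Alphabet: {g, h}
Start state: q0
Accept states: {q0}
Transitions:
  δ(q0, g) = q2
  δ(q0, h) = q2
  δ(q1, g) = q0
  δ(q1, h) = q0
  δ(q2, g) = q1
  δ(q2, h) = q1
Testing a few strings:
  'hh' → reject
  'gh' → reject
  'g' → reject
  'gg' → reject
State roles: q0=length ≡ 0 (mod 3); q1=length ≡ 2 (mod 3); q2=length ≡ 1 (mod 3)
All strings over {g,h} whose length is a multiple of 3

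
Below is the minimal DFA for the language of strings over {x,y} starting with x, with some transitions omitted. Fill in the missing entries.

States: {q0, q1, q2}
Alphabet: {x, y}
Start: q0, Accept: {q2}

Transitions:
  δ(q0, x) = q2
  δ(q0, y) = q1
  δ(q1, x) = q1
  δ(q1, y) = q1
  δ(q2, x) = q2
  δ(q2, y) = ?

From the language and accept set, identify what each state tracks — q0: no input read; q1: started with y (dead); q2: started with x.
Each missing δ(q, a) is the state matching the new tracked value after reading a.
δ(q2, y) = q2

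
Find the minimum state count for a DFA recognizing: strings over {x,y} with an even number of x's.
By Myhill–Nerode, count the distinguishable equivalence classes: two classes — parity of the count of x's.
2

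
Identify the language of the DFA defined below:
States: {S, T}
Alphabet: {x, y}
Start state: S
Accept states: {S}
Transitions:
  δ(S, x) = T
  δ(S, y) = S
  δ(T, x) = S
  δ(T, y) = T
Testing a few strings:
  'yy' → accept
  'x' → reject
  'yxy' → reject
  'xx' → accept
State roles: S=even number of x's so far; T=odd number of x's so far
All strings over {x,y} with an even number of x's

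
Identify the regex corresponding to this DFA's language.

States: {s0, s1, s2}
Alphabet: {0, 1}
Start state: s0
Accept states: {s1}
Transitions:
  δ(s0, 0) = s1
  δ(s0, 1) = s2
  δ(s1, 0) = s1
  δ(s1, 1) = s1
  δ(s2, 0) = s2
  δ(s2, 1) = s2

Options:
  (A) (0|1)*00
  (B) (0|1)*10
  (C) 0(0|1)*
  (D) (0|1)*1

Check each option against the DFA on short strings; one disagreement eliminates an option:
  (A) (0|1)*00: on '0' the DFA goes s0 → s1 and accepts (s1 ∈ Accept), but the regex does not match it → eliminate
  (B) (0|1)*10: on '0' the DFA goes s0 → s1 and accepts (s1 ∈ Accept), but the regex does not match it → eliminate
  (C) 0(0|1)*: agrees with the DFA on every string of length ≤ 6
  (D) (0|1)*1: on '0' the DFA goes s0 → s1 and accepts (s1 ∈ Accept), but the regex does not match it → eliminate
Only (C) is consistent with the DFA.
(C) 0(0|1)*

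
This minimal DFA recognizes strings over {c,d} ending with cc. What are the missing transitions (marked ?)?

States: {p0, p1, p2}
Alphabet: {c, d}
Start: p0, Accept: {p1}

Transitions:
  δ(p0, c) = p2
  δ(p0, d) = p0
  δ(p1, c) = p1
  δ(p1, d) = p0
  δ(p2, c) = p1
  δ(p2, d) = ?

From the language and accept set, identify what each state tracks — p0: last symbol not c; p1: two trailing c's; p2: one trailing c.
Each missing δ(q, a) is the state matching the new tracked value after reading a.
δ(p2, d) = p0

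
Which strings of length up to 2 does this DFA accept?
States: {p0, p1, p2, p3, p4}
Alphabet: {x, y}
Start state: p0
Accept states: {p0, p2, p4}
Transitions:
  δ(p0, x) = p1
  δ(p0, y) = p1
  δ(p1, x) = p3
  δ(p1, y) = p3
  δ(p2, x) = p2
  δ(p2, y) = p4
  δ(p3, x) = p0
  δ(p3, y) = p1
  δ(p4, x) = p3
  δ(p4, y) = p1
ε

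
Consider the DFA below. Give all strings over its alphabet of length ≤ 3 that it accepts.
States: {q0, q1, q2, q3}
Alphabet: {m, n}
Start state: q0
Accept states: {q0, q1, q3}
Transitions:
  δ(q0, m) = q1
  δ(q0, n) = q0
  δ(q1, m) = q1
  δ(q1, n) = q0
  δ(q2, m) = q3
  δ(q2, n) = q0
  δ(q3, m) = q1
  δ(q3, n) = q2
ε, m, n, mm, mn, nm, nn, mmm, mmn, mnm, mnn, nmm, nmn, nnm, nnn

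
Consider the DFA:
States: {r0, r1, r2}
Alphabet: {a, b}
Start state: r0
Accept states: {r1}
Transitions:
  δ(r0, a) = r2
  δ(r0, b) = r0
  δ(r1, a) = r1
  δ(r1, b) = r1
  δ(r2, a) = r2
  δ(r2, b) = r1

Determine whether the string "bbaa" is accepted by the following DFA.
Processing string "bbaa":
  r0 --b--> r0
  r0 --b--> r0
  r0 --a--> r2
  r2 --a--> r2
Final state: r2
Accept states: {r1}
No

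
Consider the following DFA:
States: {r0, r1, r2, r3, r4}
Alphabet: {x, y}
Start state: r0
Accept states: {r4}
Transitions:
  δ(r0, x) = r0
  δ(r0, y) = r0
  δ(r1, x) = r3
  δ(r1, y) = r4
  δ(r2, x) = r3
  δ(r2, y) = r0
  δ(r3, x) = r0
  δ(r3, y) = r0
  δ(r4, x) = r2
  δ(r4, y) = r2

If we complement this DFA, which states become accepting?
Complement accept states = All states \ Original accept states
= {r0, r1, r2, r3, r4} \ {r4}
{r0, r1, r2, r3}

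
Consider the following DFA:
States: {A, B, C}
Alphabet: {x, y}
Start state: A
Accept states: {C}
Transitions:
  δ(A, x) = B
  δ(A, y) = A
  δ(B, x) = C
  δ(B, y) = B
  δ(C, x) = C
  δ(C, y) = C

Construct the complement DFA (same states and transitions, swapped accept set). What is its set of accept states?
Complement accept states = All states \ Original accept states
= {A, B, C} \ {C}
{A, B}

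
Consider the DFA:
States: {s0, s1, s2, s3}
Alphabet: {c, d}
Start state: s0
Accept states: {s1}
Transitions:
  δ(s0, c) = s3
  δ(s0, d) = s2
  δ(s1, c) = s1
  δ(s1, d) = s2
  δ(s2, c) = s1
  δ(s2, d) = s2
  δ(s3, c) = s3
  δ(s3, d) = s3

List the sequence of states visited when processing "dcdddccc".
read 'd': s0 → s2
  read 'c': s2 → s1
  read 'd': s1 → s2
  read 'd': s2 → s2
  read 'd': s2 → s2
  read 'c': s2 → s1
  read 'c': s1 → s1
  read 'c': s1 → s1
s0 -> s2 -> s1 -> s2 -> s2 -> s2 -> s1 -> s1 -> s1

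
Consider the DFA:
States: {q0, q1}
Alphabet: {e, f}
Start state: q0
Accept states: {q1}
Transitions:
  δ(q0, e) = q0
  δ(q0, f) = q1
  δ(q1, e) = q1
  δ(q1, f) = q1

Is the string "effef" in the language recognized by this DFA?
Processing string "effef":
  q0 --e--> q0
  q0 --f--> q1
  q1 --f--> q1
  q1 --e--> q1
  q1 --f--> q1
Final state: q1
Accept states: {q1}
Yes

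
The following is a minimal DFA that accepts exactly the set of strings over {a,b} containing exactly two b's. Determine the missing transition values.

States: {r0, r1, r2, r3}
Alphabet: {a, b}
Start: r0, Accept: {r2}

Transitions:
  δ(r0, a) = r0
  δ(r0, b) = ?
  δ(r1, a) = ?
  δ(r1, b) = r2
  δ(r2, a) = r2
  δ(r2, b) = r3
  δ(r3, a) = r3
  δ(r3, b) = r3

From the language and accept set, identify what each state tracks — r0: zero b's; r1: one b; r2: two b's; r3: ≥ three b's (dead).
Each missing δ(q, a) is the state matching the new tracked value after reading a.
δ(r0, b) = r1; δ(r1, a) = r1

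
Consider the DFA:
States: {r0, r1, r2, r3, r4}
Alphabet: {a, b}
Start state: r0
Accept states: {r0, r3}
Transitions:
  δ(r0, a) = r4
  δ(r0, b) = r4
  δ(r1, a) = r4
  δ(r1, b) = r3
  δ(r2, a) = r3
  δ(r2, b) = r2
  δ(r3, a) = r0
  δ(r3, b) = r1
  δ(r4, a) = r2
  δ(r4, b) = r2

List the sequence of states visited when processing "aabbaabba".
read 'a': r0 → r4
  read 'a': r4 → r2
  read 'b': r2 → r2
  read 'b': r2 → r2
  read 'a': r2 → r3
  read 'a': r3 → r0
  read 'b': r0 → r4
  read 'b': r4 → r2
  read 'a': r2 → r3
r0 -> r4 -> r2 -> r2 -> r2 -> r3 -> r0 -> r4 -> r2 -> r3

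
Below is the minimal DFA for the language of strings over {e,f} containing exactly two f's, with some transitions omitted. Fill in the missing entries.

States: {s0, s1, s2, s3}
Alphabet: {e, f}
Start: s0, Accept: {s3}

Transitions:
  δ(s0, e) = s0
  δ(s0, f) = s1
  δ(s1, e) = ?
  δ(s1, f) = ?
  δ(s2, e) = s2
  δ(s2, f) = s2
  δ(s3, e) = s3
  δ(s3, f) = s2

From the language and accept set, identify what each state tracks — s0: zero f's; s1: one f; s2: ≥ three f's (dead); s3: two f's.
Each missing δ(q, a) is the state matching the new tracked value after reading a.
δ(s1, e) = s1; δ(s1, f) = s3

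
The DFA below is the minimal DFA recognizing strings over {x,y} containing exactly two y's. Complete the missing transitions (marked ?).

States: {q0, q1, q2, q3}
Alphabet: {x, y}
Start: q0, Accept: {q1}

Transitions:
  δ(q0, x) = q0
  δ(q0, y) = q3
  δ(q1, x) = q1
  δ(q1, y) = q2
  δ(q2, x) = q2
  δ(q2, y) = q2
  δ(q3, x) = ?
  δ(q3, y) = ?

From the language and accept set, identify what each state tracks — q0: zero y's; q1: two y's; q2: ≥ three y's (dead); q3: one y.
Each missing δ(q, a) is the state matching the new tracked value after reading a.
δ(q3, x) = q3; δ(q3, y) = q1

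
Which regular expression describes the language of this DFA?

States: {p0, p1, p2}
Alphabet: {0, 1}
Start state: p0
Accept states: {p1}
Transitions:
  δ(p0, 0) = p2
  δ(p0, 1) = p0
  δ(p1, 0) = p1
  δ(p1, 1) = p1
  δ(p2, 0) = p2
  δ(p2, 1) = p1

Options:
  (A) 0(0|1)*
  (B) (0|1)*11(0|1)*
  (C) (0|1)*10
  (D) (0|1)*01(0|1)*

Check each option against the DFA on short strings; one disagreement eliminates an option:
  (A) 0(0|1)*: on '0' the DFA goes p0 → p2 and rejects (p2 ∉ Accept), but the regex matches it → eliminate
  (B) (0|1)*11(0|1)*: on '01' the DFA goes p0 → p2 → p1 and accepts (p1 ∈ Accept), but the regex does not match it → eliminate
  (C) (0|1)*10: on '01' the DFA goes p0 → p2 → p1 and accepts (p1 ∈ Accept), but the regex does not match it → eliminate
  (D) (0|1)*01(0|1)*: agrees with the DFA on every string of length ≤ 6
Only (D) is consistent with the DFA.
(D) (0|1)*01(0|1)*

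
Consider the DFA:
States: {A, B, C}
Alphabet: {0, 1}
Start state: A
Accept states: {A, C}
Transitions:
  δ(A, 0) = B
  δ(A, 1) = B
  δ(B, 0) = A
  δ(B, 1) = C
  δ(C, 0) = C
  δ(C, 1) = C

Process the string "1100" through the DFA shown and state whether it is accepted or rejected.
Processing string "1100":
  A --1--> B
  B --1--> C
  C --0--> C
  C --0--> C
Final state: C
Accept states: {A, C}
Yes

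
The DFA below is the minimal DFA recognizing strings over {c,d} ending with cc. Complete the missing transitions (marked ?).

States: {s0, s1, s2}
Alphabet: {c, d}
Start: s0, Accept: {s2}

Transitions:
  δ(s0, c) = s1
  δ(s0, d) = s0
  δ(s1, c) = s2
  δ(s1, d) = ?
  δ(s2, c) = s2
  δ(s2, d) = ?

From the language and accept set, identify what each state tracks — s0: last symbol not c; s1: one trailing c; s2: two trailing c's.
Each missing δ(q, a) is the state matching the new tracked value after reading a.
δ(s1, d) = s0; δ(s2, d) = s0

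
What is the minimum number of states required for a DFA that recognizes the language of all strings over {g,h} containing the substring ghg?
By Myhill–Nerode, count the distinguishable equivalence classes: 4 classes — one per longest suffix of the input that is a prefix of 'ghg' (lengths 0 through 2), plus an absorbing 'already seen ghg' class.
4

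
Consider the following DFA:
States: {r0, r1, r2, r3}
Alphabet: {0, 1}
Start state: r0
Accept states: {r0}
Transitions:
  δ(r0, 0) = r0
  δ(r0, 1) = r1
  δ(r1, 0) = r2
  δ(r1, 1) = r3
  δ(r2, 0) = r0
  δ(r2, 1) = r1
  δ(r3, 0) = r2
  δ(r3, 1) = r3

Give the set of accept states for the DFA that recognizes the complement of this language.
Complement accept states = All states \ Original accept states
= {r0, r1, r2, r3} \ {r0}
{r1, r2, r3}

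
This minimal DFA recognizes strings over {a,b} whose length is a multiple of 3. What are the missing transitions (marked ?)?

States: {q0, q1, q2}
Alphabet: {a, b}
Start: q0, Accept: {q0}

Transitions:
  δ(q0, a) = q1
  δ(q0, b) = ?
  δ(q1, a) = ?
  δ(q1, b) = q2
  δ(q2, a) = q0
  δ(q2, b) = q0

From the language and accept set, identify what each state tracks — q0: length ≡ 0 (mod 3); q1: length ≡ 1 (mod 3); q2: length ≡ 2 (mod 3).
Each missing δ(q, a) is the state matching the new tracked value after reading a.
δ(q0, b) = q1; δ(q1, a) = q2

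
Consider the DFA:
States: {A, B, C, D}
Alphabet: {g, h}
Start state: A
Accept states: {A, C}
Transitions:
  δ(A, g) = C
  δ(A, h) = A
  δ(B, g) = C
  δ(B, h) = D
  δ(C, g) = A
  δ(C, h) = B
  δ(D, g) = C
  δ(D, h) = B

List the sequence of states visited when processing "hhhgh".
read 'h': A → A
  read 'h': A → A
  read 'h': A → A
  read 'g': A → C
  read 'h': C → B
A -> A -> A -> A -> C -> B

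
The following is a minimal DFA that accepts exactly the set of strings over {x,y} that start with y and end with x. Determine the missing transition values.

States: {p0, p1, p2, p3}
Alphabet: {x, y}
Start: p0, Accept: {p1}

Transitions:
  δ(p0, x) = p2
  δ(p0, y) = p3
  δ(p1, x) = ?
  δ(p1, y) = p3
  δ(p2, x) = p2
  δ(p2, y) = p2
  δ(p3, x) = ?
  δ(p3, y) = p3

From the language and accept set, identify what each state tracks — p0: no input read; p1: started with y, last symbol x; p2: started with x (dead); p3: started with y, last symbol y.
Each missing δ(q, a) is the state matching the new tracked value after reading a.
δ(p1, x) = p1; δ(p3, x) = p1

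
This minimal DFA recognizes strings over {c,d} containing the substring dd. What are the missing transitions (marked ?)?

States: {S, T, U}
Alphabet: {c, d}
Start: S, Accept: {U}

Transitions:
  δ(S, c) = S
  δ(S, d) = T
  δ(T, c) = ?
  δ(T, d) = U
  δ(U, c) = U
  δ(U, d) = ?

From the language and accept set, identify what each state tracks — S: no progress toward dd; T: one trailing d; U: substring dd seen.
Each missing δ(q, a) is the state matching the new tracked value after reading a.
δ(T, c) = S; δ(U, d) = U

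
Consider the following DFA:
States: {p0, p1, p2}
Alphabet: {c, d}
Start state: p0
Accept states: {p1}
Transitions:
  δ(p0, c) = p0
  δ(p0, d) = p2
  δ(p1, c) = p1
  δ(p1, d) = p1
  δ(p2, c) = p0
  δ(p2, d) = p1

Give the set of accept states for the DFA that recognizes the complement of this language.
Complement accept states = All states \ Original accept states
= {p0, p1, p2} \ {p1}
{p0, p2}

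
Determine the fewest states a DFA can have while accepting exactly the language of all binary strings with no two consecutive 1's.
By Myhill–Nerode, count the distinguishable equivalence classes: three classes — safe with last≠1 / safe with last=1 / 11 seen (dead).
3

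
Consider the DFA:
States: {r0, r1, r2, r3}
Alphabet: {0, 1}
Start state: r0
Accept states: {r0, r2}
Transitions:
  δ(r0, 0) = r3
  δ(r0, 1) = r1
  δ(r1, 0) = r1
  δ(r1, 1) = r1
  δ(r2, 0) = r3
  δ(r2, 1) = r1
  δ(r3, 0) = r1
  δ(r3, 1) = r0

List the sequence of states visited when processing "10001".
read '1': r0 → r1
  read '0': r1 → r1
  read '0': r1 → r1
  read '0': r1 → r1
  read '1': r1 → r1
r0 -> r1 -> r1 -> r1 -> r1 -> r1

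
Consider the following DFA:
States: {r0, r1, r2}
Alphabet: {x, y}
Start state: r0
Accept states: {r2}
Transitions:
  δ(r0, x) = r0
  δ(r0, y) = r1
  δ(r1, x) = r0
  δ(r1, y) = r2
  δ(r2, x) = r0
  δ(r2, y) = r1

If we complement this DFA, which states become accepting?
Complement accept states = All states \ Original accept states
= {r0, r1, r2} \ {r2}
{r0, r1}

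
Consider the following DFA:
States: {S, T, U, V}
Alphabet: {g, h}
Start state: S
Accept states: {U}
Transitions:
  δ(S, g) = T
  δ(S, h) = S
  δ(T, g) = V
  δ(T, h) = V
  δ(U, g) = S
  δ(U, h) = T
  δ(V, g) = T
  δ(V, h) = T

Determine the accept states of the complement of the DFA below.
Complement accept states = All states \ Original accept states
= {S, T, U, V} \ {U}
{S, T, V}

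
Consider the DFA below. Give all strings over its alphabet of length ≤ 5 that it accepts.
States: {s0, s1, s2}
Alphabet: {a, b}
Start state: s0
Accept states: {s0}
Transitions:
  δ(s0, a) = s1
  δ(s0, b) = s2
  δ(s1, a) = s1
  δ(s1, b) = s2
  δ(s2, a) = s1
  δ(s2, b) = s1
ε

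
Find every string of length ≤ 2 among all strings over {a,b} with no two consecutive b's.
ε, a, b, aa, ab, ba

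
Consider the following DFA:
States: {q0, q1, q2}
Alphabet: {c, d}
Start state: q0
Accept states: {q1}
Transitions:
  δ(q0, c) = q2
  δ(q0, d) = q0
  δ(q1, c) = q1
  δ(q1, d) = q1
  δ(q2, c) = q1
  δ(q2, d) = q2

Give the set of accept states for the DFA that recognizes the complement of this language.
Complement accept states = All states \ Original accept states
= {q0, q1, q2} \ {q1}
{q0, q2}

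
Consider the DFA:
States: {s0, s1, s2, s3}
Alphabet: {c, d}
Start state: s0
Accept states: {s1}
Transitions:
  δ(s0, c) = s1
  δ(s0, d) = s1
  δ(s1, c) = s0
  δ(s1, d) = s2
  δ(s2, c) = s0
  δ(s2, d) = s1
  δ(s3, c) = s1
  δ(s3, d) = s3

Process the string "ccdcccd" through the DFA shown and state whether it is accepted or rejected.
Processing string "ccdcccd":
  s0 --c--> s1
  s1 --c--> s0
  s0 --d--> s1
  s1 --c--> s0
  s0 --c--> s1
  s1 --c--> s0
  s0 --d--> s1
Final state: s1
Accept states: {s1}
Yes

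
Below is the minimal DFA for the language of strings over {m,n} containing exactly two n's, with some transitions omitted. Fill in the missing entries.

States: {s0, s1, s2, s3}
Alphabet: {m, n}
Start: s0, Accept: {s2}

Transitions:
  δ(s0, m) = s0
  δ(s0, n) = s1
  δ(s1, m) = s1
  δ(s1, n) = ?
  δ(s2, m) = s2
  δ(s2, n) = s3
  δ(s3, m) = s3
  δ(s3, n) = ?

From the language and accept set, identify what each state tracks — s0: zero n's; s1: one n; s2: two n's; s3: ≥ three n's (dead).
Each missing δ(q, a) is the state matching the new tracked value after reading a.
δ(s1, n) = s2; δ(s3, n) = s3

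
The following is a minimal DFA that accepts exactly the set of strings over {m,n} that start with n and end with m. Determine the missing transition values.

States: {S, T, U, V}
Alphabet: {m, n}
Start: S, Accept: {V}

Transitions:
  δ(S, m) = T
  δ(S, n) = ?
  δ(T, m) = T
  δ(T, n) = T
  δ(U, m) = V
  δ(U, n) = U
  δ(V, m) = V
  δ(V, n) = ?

From the language and accept set, identify what each state tracks — S: no input read; T: started with m (dead); U: started with n, last symbol n; V: started with n, last symbol m.
Each missing δ(q, a) is the state matching the new tracked value after reading a.
δ(S, n) = U; δ(V, n) = U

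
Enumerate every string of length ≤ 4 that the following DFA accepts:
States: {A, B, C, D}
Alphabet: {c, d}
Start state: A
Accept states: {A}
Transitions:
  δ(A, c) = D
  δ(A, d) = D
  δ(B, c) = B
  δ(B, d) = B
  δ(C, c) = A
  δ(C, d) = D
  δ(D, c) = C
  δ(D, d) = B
ε, ccc, dcc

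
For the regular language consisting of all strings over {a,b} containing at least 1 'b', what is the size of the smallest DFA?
By Myhill–Nerode, count the distinguishable equivalence classes: 2 classes — having seen 0, or ≥1 copies of 'b'; any two classes i < j (j ≤ 1) are distinguished by the string b^(1−j), which takes class j to 1 copy (accepted) but leaves class i below 1 (rejected).
2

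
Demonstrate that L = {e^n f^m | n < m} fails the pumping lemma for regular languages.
Assume L is regular with pumping length p. Idea: pumping up the e-block makes the e-count reach the f-count.
Choose s = e^p f^(p+1) ∈ L. By the pumping lemma, s = xyz with |xy| ≤ p, |y| > 0, so y = e^k with k ≥ 1. Then xy²z = e^(p+k) f^(p+1). Since p+k ≥ p+1, the number of e's is no longer strictly less than the number of f's, so xy²z ∉ L.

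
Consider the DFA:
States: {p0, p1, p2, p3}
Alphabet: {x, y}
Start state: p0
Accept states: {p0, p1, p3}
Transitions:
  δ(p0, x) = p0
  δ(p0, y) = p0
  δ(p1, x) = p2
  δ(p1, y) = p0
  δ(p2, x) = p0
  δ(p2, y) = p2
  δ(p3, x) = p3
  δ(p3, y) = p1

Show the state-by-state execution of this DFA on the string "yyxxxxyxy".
read 'y': p0 → p0
  read 'y': p0 → p0
  read 'x': p0 → p0
  read 'x': p0 → p0
  read 'x': p0 → p0
  read 'x': p0 → p0
  read 'y': p0 → p0
  read 'x': p0 → p0
  read 'y': p0 → p0
p0 -> p0 -> p0 -> p0 -> p0 -> p0 -> p0 -> p0 -> p0 -> p0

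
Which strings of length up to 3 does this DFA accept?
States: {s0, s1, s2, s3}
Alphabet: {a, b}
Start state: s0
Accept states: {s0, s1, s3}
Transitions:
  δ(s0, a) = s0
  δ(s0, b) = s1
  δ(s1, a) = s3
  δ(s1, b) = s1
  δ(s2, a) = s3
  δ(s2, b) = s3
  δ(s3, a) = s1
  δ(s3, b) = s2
ε, a, b, aa, ab, ba, bb, aaa, aab, aba, abb, baa, bba, bbb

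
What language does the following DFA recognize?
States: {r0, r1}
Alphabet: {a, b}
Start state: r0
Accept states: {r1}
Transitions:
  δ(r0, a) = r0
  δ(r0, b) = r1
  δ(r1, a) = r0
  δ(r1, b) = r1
Testing a few strings:
  'ab' → accept
  'aba' → reject
  'bab' → accept
  'b' → accept
State roles: r0=last symbol not b; r1=last symbol is b
All strings over {a,b} ending with b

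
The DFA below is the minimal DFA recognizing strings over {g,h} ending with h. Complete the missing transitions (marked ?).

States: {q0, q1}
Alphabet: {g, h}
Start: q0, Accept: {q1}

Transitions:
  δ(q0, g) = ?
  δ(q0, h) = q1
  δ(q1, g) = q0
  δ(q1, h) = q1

From the language and accept set, identify what each state tracks — q0: last symbol not h; q1: last symbol is h.
Each missing δ(q, a) is the state matching the new tracked value after reading a.
δ(q0, g) = q0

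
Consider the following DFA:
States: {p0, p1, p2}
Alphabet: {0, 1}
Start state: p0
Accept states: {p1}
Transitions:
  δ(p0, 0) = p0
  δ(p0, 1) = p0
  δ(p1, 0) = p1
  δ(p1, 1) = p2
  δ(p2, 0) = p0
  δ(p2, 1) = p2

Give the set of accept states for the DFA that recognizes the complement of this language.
Complement accept states = All states \ Original accept states
= {p0, p1, p2} \ {p1}
{p0, p2}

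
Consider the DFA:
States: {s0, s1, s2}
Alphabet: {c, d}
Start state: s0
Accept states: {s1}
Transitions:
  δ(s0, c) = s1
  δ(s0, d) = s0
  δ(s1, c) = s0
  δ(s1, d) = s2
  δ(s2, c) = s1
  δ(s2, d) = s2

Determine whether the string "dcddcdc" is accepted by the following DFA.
Processing string "dcddcdc":
  s0 --d--> s0
  s0 --c--> s1
  s1 --d--> s2
  s2 --d--> s2
  s2 --c--> s1
  s1 --d--> s2
  s2 --c--> s1
Final state: s1
Accept states: {s1}
Yes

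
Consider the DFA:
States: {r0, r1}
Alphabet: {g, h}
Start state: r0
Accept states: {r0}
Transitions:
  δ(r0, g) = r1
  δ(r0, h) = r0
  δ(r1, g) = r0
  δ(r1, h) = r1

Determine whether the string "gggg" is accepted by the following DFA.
Processing string "gggg":
  r0 --g--> r1
  r1 --g--> r0
  r0 --g--> r1
  r1 --g--> r0
Final state: r0
Accept states: {r0}
Yes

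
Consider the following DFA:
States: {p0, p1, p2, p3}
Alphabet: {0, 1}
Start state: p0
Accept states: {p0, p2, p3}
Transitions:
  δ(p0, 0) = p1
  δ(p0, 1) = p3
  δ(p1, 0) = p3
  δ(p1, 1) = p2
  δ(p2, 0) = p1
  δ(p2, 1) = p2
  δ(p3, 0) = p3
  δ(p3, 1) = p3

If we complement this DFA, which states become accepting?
Complement accept states = All states \ Original accept states
= {p0, p1, p2, p3} \ {p0, p2, p3}
{p1}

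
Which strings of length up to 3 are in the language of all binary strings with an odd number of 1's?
1, 01, 10, 001, 010, 100, 111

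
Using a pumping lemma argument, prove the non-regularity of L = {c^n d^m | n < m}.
Assume L is regular with pumping length p. Idea: pumping up the c-block makes the c-count reach the d-count.
Choose s = c^p d^(p+1) ∈ L. By the pumping lemma, s = xyz with |xy| ≤ p, |y| > 0, so y = c^k with k ≥ 1. Then xy²z = c^(p+k) d^(p+1). Since p+k ≥ p+1, the number of c's is no longer strictly less than the number of d's, so xy²z ∉ L.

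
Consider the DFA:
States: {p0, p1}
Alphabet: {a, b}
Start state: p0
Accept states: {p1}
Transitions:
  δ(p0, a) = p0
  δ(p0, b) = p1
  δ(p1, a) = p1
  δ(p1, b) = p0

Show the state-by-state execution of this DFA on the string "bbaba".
read 'b': p0 → p1
  read 'b': p1 → p0
  read 'a': p0 → p0
  read 'b': p0 → p1
  read 'a': p1 → p1
p0 -> p1 -> p0 -> p0 -> p1 -> p1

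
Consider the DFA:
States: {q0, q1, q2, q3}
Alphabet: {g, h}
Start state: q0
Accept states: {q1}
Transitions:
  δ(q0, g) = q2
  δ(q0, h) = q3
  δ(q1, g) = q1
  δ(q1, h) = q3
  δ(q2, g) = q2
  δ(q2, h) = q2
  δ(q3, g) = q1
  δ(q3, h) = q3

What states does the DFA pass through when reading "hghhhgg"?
read 'h': q0 → q3
  read 'g': q3 → q1
  read 'h': q1 → q3
  read 'h': q3 → q3
  read 'h': q3 → q3
  read 'g': q3 → q1
  read 'g': q1 → q1
q0 -> q3 -> q1 -> q3 -> q3 -> q3 -> q1 -> q1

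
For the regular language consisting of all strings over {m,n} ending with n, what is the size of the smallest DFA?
By Myhill–Nerode, count the distinguishable equivalence classes: two classes — last symbol is n vs. not.
2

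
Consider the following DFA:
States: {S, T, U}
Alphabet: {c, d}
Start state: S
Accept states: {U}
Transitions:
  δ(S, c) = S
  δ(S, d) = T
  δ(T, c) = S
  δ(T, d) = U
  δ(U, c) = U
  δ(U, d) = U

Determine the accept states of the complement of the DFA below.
Complement accept states = All states \ Original accept states
= {S, T, U} \ {U}
{S, T}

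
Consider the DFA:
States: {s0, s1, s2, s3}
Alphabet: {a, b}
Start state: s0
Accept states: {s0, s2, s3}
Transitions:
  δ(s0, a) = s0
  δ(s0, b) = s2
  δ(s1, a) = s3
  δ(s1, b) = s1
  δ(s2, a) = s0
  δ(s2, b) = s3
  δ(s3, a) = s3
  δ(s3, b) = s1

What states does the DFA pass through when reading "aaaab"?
read 'a': s0 → s0
  read 'a': s0 → s0
  read 'a': s0 → s0
  read 'a': s0 → s0
  read 'b': s0 → s2
s0 -> s0 -> s0 -> s0 -> s0 -> s2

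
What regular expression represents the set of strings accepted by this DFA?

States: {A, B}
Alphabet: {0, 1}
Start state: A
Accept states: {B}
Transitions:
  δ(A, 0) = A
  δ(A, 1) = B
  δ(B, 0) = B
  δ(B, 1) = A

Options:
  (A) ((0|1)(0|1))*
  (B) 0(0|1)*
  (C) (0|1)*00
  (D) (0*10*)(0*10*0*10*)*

Check each option against the DFA on short strings; one disagreement eliminates an option:
  (A) ((0|1)(0|1))*: on ε the DFA stays in A and rejects (A ∉ Accept), but the regex matches it → eliminate
  (B) 0(0|1)*: on '0' the DFA goes A → A and rejects (A ∉ Accept), but the regex matches it → eliminate
  (C) (0|1)*00: on '1' the DFA goes A → B and accepts (B ∈ Accept), but the regex does not match it → eliminate
  (D) (0*10*)(0*10*0*10*)*: agrees with the DFA on every string of length ≤ 6
Only (D) is consistent with the DFA.
(D) (0*10*)(0*10*0*10*)*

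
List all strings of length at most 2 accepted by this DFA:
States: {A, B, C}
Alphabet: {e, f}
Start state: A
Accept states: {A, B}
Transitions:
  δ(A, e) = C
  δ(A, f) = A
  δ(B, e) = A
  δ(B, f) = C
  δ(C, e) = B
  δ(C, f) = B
ε, f, ee, ef, ff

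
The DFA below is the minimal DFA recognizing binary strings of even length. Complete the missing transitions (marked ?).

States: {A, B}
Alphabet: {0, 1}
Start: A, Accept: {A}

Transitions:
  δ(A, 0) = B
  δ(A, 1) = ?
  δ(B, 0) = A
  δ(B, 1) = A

From the language and accept set, identify what each state tracks — A: even length so far; B: odd length so far.
Each missing δ(q, a) is the state matching the new tracked value after reading a.
δ(A, 1) = B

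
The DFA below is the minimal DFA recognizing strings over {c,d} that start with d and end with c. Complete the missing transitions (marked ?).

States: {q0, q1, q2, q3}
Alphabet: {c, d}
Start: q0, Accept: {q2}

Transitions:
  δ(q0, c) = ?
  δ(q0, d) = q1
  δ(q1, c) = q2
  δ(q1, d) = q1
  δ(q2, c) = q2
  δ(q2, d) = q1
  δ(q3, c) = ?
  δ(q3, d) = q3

From the language and accept set, identify what each state tracks — q0: no input read; q1: started with d, last symbol d; q2: started with d, last symbol c; q3: started with c (dead).
Each missing δ(q, a) is the state matching the new tracked value after reading a.
δ(q0, c) = q3; δ(q3, c) = q3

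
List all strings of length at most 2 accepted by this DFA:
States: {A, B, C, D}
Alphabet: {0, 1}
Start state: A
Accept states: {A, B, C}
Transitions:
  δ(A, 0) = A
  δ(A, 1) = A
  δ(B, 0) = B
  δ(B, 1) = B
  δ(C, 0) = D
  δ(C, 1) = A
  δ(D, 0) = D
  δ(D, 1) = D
ε, 0, 1, 00, 01, 10, 11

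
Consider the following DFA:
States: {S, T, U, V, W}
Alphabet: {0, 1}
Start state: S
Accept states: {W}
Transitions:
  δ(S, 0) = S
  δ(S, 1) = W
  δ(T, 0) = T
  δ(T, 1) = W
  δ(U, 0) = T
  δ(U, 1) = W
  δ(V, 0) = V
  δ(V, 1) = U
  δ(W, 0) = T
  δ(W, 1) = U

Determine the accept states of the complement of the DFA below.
Complement accept states = All states \ Original accept states
= {S, T, U, V, W} \ {W}
{S, T, U, V}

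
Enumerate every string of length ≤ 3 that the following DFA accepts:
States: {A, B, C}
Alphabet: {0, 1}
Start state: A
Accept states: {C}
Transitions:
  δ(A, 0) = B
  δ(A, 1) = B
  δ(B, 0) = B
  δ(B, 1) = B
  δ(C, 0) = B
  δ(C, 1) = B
None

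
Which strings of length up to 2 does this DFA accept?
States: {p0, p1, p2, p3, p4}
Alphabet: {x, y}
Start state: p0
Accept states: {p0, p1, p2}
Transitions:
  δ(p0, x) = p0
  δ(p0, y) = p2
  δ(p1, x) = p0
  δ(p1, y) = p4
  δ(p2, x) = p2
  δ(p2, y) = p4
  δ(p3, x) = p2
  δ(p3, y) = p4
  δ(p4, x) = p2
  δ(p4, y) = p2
ε, x, y, xx, xy, yx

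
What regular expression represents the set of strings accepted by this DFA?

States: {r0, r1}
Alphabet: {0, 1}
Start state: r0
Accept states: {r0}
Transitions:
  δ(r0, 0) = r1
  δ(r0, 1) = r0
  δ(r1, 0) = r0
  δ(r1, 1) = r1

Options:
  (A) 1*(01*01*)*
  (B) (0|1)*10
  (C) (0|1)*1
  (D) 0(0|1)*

Check each option against the DFA on short strings; one disagreement eliminates an option:
  (A) 1*(01*01*)*: agrees with the DFA on every string of length ≤ 6
  (B) (0|1)*10: on ε the DFA stays in r0 and accepts (r0 ∈ Accept), but the regex does not match it → eliminate
  (C) (0|1)*1: on ε the DFA stays in r0 and accepts (r0 ∈ Accept), but the regex does not match it → eliminate
  (D) 0(0|1)*: on ε the DFA stays in r0 and accepts (r0 ∈ Accept), but the regex does not match it → eliminate
Only (A) is consistent with the DFA.
(A) 1*(01*01*)*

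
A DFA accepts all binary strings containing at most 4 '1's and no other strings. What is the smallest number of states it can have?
By Myhill–Nerode, count the distinguishable equivalence classes: 6 classes — having seen 0, 1, …, 4, or >4 copies of '1'; counts 0 through 4 are accepting and >4 is dead.
6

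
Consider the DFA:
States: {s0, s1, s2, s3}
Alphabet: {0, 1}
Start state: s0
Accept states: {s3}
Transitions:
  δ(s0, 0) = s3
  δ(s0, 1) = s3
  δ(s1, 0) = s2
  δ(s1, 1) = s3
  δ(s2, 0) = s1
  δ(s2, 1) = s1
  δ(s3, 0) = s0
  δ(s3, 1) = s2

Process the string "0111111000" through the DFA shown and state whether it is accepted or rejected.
Processing string "0111111000":
  s0 --0--> s3
  s3 --1--> s2
  s2 --1--> s1
  s1 --1--> s3
  s3 --1--> s2
  s2 --1--> s1
  s1 --1--> s3
  s3 --0--> s0
  s0 --0--> s3
  s3 --0--> s0
Final state: s0
Accept states: {s3}
No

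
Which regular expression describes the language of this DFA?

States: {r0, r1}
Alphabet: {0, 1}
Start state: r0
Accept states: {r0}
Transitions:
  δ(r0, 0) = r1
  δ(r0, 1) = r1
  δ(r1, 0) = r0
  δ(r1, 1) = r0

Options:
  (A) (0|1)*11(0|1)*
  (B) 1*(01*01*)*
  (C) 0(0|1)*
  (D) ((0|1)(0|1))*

Check each option against the DFA on short strings; one disagreement eliminates an option:
  (A) (0|1)*11(0|1)*: on ε the DFA stays in r0 and accepts (r0 ∈ Accept), but the regex does not match it → eliminate
  (B) 1*(01*01*)*: on '1' the DFA goes r0 → r1 and rejects (r1 ∉ Accept), but the regex matches it → eliminate
  (C) 0(0|1)*: on ε the DFA stays in r0 and accepts (r0 ∈ Accept), but the regex does not match it → eliminate
  (D) ((0|1)(0|1))*: agrees with the DFA on every string of length ≤ 6
Only (D) is consistent with the DFA.
(D) ((0|1)(0|1))*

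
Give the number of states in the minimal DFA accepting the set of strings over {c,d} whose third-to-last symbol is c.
By Myhill–Nerode, count the distinguishable equivalence classes: 2^3 = 8 classes — the DFA must remember the last 3 symbols read; every pair of distinct length-3 suffixes is distinguishable by some continuation.
8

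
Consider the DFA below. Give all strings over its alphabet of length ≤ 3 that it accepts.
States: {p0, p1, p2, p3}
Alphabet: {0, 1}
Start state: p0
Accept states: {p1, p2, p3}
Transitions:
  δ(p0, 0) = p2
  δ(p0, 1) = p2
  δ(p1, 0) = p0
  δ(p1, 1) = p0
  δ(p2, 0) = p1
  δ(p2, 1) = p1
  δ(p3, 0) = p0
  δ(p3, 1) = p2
0, 1, 00, 01, 10, 11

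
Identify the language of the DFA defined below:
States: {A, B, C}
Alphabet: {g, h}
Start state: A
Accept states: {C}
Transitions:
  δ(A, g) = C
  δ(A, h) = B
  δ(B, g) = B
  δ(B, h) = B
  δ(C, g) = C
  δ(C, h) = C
Testing a few strings:
  'hg' → reject
  'g' → accept
  'hh' → reject
  'ggg' → accept
State roles: A=no input read; B=started with h (dead); C=started with g
All strings over {g,h} starting with g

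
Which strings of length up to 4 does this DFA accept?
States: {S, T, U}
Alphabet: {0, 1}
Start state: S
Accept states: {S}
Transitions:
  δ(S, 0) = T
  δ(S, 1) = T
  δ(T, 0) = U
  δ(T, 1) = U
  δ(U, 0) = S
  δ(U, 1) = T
ε, 000, 010, 100, 110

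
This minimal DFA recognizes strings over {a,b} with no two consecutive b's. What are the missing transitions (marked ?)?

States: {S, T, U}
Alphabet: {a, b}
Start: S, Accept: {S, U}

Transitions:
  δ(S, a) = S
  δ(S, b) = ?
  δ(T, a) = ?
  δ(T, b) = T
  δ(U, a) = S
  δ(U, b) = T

From the language and accept set, identify what each state tracks — S: last symbol not b (ok); T: saw bb (dead); U: last symbol b (ok).
Each missing δ(q, a) is the state matching the new tracked value after reading a.
δ(S, b) = U; δ(T, a) = T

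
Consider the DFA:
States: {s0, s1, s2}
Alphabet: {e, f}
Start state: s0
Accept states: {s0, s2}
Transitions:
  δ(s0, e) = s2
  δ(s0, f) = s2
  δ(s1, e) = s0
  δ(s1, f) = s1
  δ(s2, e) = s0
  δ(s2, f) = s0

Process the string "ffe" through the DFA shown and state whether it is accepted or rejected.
Processing string "ffe":
  s0 --f--> s2
  s2 --f--> s0
  s0 --e--> s2
Final state: s2
Accept states: {s0, s2}
Yes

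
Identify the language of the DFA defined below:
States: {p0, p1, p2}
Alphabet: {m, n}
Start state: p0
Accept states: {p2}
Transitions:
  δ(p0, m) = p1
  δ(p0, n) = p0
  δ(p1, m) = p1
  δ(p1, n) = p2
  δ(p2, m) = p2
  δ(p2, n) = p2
Testing a few strings:
  'n' → reject
  'nnnn' → reject
  'mnmn' → accept
  'nnmn' → accept
State roles: p0=no m seen yet; p1=seen a m, waiting for n; p2=substring mn seen
All strings over {m,n} containing the substring mn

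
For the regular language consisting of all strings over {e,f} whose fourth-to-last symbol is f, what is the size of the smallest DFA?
By Myhill–Nerode, count the distinguishable equivalence classes: 2^4 = 16 classes — the DFA must remember the last 4 symbols read; every pair of distinct length-4 suffixes is distinguishable by some continuation.
16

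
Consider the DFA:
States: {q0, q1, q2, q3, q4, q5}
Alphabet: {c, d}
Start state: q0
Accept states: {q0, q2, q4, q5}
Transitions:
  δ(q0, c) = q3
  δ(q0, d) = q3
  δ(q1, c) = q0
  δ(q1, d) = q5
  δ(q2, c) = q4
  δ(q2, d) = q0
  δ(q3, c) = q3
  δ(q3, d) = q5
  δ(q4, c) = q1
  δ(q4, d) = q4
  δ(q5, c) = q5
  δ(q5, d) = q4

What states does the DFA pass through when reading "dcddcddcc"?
read 'd': q0 → q3
  read 'c': q3 → q3
  read 'd': q3 → q5
  read 'd': q5 → q4
  read 'c': q4 → q1
  read 'd': q1 → q5
  read 'd': q5 → q4
  read 'c': q4 → q1
  read 'c': q1 → q0
q0 -> q3 -> q3 -> q5 -> q4 -> q1 -> q5 -> q4 -> q1 -> q0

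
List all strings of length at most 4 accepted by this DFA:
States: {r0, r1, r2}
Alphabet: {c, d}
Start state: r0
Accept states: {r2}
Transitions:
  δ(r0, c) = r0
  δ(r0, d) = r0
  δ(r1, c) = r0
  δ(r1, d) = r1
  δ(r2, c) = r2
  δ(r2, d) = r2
None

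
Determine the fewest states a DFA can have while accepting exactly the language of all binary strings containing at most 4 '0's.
By Myhill–Nerode, count the distinguishable equivalence classes: 6 classes — having seen 0, 1, …, 4, or >4 copies of '0'; counts 0 through 4 are accepting and >4 is dead.
6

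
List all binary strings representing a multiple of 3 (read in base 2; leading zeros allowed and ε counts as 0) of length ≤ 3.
ε, 0, 00, 11, 000, 011, 110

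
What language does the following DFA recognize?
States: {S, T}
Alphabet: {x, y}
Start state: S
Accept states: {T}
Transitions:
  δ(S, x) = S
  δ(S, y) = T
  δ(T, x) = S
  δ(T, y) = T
Testing a few strings:
  'y' → accept
  'yy' → accept
  'x' → reject
  'yx' → reject
State roles: S=last symbol not y; T=last symbol is y
All strings over {x,y} ending with y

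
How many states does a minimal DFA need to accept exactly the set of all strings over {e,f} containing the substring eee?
By Myhill–Nerode, count the distinguishable equivalence classes: 4 classes — one per longest suffix of the input that is a prefix of 'eee' (lengths 0 through 2), plus an absorbing 'already seen eee' class.
4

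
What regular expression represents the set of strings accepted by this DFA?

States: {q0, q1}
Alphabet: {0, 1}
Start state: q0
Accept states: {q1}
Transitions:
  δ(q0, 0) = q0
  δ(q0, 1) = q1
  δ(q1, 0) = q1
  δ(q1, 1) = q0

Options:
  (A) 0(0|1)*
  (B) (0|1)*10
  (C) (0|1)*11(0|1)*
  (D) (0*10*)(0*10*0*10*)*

Check each option against the DFA on short strings; one disagreement eliminates an option:
  (A) 0(0|1)*: on '0' the DFA goes q0 → q0 and rejects (q0 ∉ Accept), but the regex matches it → eliminate
  (B) (0|1)*10: on '1' the DFA goes q0 → q1 and accepts (q1 ∈ Accept), but the regex does not match it → eliminate
  (C) (0|1)*11(0|1)*: on '1' the DFA goes q0 → q1 and accepts (q1 ∈ Accept), but the regex does not match it → eliminate
  (D) (0*10*)(0*10*0*10*)*: agrees with the DFA on every string of length ≤ 6
Only (D) is consistent with the DFA.
(D) (0*10*)(0*10*0*10*)*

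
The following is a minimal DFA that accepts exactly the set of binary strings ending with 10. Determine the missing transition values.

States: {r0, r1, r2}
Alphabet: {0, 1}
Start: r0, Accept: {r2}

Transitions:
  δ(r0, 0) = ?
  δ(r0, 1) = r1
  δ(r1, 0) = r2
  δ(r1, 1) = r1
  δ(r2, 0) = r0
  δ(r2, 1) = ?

From the language and accept set, identify what each state tracks — r0: no suffix match; r1: one trailing 1; r2: suffix is 10.
Each missing δ(q, a) is the state matching the new tracked value after reading a.
δ(r0, 0) = r0; δ(r2, 1) = r1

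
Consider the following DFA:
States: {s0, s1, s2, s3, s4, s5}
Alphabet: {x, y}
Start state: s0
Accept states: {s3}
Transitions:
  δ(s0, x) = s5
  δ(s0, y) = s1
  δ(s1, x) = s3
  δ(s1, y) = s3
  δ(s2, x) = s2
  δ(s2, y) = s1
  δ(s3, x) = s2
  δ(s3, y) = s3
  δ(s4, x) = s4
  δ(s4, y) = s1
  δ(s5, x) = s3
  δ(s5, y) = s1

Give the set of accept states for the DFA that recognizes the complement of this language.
Complement accept states = All states \ Original accept states
= {s0, s1, s2, s3, s4, s5} \ {s3}
{s0, s1, s2, s4, s5}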